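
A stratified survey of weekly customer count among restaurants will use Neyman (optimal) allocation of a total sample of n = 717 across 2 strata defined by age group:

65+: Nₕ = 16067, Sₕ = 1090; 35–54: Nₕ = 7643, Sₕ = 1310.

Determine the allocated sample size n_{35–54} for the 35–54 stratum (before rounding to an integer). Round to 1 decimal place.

Neyman allocation: nₕ = n·NₕSₕ / Σⱼ NⱼSⱼ.
Σ NⱼSⱼ = 16067·1090 + 7643·1310 = 2.752536 × 10^7.
n_{35–54} = 717·7643·1310 / (2.752536 × 10^7) = 260.8.

260.8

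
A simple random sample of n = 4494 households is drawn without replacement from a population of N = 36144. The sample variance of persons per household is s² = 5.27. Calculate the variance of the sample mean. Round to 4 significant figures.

Under SRS without replacement, Var(ȳ) = (1 − f)·s²/n with f = n/N = 4494/36144 = 0.12433599.
Var(ȳ) = (1 − 0.12433599)·5.27/4494 = 0.87566401·0.0011726747 = 0.001026869.

0.001027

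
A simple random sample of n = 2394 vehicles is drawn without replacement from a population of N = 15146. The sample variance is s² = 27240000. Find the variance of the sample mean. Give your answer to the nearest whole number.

Under SRS without replacement, Var(ȳ) = (1 − f)·s²/n with f = n/N = 2394/15146 = 0.15806153.
Var(ȳ) = (1 − 0.15806153)·27240000/2394 = 0.84193847·11378.446 = 9579.9515.

9580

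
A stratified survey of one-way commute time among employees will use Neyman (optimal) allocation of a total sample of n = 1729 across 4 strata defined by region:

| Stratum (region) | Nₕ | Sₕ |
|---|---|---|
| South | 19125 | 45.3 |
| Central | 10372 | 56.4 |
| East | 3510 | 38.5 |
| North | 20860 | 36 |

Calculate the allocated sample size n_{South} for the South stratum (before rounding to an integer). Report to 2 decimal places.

640.85

Neyman allocation: nₕ = n·NₕSₕ / Σⱼ NⱼSⱼ.
Σ NⱼSⱼ = 19125·45.3 + 10372·56.4 + 3510·38.5 + 20860·36 = 2.3374383 × 10^6.
n_{South} = 1729·19125·45.3 / (2.3374383 × 10^6) = 640.85.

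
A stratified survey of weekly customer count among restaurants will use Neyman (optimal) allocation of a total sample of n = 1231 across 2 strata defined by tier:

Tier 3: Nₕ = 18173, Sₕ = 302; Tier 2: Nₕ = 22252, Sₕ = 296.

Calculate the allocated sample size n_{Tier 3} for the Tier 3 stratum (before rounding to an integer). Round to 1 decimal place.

Neyman allocation: nₕ = n·NₕSₕ / Σⱼ NⱼSⱼ.
Σ NⱼSⱼ = 18173·302 + 22252·296 = 1.2074838 × 10^7.
n_{Tier 3} = 1231·18173·302 / (1.2074838 × 10^7) = 559.5.

559.5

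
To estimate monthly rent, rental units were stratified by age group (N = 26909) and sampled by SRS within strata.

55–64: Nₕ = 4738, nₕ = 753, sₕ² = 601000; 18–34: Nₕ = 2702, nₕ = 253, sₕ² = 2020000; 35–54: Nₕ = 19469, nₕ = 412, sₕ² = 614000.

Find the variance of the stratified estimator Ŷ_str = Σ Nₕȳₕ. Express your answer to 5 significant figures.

Var(Ŷ_str) = Σₕ Nₕ²(1 − fₕ)sₕ²/nₕ.
55–64: 4738²·(1 − 753/4738)·601000/753 = 1.506964 × 10^10.
18–34: 2702²·(1 − 253/2702)·2020000/253 = 5.2832964 × 10^10.
35–54: 19469²·(1 − 412/19469)·614000/412 = 5.5292896 × 10^11.
Sum = 6.2083156 × 10^11.

6.2083 × 10^11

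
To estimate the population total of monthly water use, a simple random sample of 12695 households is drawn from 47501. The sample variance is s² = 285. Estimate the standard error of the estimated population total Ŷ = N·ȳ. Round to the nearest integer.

Var(Ŷ) = N²·Var(ȳ) = N²·(1 − n/N)·s²/n.
f = 12695/47501 = 0.26725753; Var(ȳ) = 0.73274247·285/12695 = 0.01644991.
Var(Ŷ) = 47501² · 0.01644991 = 3.7116672 × 10^7.
SE(Ŷ) = √(3.7116672 × 10^7) = 6092.

6092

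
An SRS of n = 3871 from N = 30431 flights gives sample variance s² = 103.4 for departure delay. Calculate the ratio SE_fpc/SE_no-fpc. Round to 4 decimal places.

0.9342

f = n/N = 3871/30431 = 0.12720581.
SE_no-fpc = √(s²/n) = 0.16343636; SE_fpc = √((1−f)s²/n) = 0.15268789.
Ratio = √(1−f) = 0.93423455.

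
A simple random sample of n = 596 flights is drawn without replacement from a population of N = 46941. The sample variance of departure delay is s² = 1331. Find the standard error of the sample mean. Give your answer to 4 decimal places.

1.4849

Under SRS without replacement, Var(ȳ) = (1 − f)·s²/n with f = n/N = 596/46941 = 0.01269679.
Var(ȳ) = (1 − 0.01269679)·1331/596 = 0.98730321·2.2332215 = 2.2048667.
SE(ȳ) = √(2.2048667) = 1.4849.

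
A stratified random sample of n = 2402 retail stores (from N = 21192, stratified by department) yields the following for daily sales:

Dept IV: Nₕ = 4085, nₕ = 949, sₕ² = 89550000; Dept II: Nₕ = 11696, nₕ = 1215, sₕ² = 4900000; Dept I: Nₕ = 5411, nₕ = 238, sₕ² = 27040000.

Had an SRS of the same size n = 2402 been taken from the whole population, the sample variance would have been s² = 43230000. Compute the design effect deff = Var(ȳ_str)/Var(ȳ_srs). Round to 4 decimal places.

Var(ȳ_str) = Σ Wₕ²(1−fₕ)sₕ²/nₕ with Wₕ = Nₕ/21192:
  Dept IV: (4085/21192)²·(1−949/4085)·89550000/949 = 2691.6811
  Dept II: (11696/21192)²·(1−1215/11696)·4900000/1215 = 1100.8192
  Dept I: (5411/21192)²·(1−238/5411)·27040000/238 = 7081.1836
  → Var(ȳ_str) = 10873.684.
Var(ȳ_srs) = (1 − 2402/21192)·43230000/2402 = 15957.581.
deff = 10873.684 / 15957.581 = 0.6814.

0.6814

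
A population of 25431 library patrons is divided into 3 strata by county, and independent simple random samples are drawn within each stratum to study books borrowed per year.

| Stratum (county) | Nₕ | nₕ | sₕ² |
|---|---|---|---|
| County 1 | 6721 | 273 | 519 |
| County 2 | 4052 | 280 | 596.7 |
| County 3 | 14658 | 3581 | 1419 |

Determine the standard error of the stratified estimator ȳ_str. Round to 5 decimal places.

Var(ȳ_str) = Σₕ Wₕ²(1 − fₕ)sₕ²/nₕ with Wₕ = Nₕ/N, N = 25431.
County 1: Wₕ = 0.26428375; term = 0.26428375²·(1 − 0.04061896)·519/273 = 0.12739042.
County 2: Wₕ = 0.15933310; term = 0.15933310²·(1 − 0.06910168)·596.7/280 = 0.050363076.
County 3: Wₕ = 0.57638315; term = 0.57638315²·(1 − 0.24430345)·1419/3581 = 0.099482816.
Sum = 0.27723631.
SE = √(0.27723631) = 0.52653.

0.52653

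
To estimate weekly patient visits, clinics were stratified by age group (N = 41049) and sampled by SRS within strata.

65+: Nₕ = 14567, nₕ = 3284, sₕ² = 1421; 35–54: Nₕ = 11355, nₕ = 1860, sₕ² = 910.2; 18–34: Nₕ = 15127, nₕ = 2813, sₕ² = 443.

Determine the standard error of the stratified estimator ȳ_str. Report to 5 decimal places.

Var(ȳ_str) = Σₕ Wₕ²(1 − fₕ)sₕ²/nₕ with Wₕ = Nₕ/N, N = 41049.
65+: Wₕ = 0.35486857; term = 0.35486857²·(1 − 0.22544107)·1421/3284 = 0.04220661.
35–54: Wₕ = 0.27662062; term = 0.27662062²·(1 − 0.16380449)·910.2/1860 = 0.031311281.
18–34: Wₕ = 0.36851080; term = 0.36851080²·(1 − 0.18595888)·443/2813 = 0.017409279.
Sum = 0.09092717.
SE = √(0.09092717) = 0.30154.

0.30154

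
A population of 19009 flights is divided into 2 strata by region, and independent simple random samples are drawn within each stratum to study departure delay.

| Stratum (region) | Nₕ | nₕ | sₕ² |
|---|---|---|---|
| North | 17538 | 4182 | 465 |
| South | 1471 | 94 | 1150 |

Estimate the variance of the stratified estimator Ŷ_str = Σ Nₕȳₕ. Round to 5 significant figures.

5.0826 × 10^7

Var(Ŷ_str) = Σₕ Nₕ²(1 − fₕ)sₕ²/nₕ.
North: 17538²·(1 − 4182/17538)·465/4182 = 2.6045062 × 10^7.
South: 1471²·(1 − 94/1471)·1150/94 = 2.4780873 × 10^7.
Sum = 5.0825935 × 10^7.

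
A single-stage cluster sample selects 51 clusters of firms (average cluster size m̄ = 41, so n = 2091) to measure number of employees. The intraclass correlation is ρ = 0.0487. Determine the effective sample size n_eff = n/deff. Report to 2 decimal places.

709.29

deff = 1 + (41 − 1)·0.0487 = 1 + 1.948 = 2.948.
n_eff = 2091 / 2.948 = 709.29.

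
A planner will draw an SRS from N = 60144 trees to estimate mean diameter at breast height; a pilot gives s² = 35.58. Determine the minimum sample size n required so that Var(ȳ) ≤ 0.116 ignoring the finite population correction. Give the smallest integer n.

307

Without fpc, n₀ = s²/D = 35.58/0.116 = 306.7241.
Rounding up, n = 307.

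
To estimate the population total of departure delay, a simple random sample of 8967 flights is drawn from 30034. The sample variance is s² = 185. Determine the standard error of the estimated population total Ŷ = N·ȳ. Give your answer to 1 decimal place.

Var(Ŷ) = N²·Var(ȳ) = N²·(1 − n/N)·s²/n.
f = 8967/30034 = 0.29856163; Var(ȳ) = 0.70143837·185/8967 = 0.014471518.
Var(Ŷ) = 30034² · 0.014471518 = 1.3053905 × 10^7.
SE(Ŷ) = √(1.3053905 × 10^7) = 3613.0.

3613.0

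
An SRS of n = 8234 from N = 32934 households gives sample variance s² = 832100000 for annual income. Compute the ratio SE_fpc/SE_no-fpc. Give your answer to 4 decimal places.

f = n/N = 8234/32934 = 0.25001518.
SE_no-fpc = √(s²/n) = 317.894; SE_fpc = √((1−f)s²/n) = 275.30149.
Ratio = √(1−f) = 0.86601664.

0.8660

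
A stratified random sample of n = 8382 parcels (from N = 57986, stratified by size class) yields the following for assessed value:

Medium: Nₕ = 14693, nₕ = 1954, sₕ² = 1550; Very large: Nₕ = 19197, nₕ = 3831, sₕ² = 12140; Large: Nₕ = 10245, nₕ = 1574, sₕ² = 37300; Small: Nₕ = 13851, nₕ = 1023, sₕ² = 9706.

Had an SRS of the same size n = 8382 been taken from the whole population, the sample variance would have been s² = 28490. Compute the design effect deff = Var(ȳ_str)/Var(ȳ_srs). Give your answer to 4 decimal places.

Var(ȳ_str) = Σ Wₕ²(1−fₕ)sₕ²/nₕ with Wₕ = Nₕ/57986:
  Medium: (14693/57986)²·(1−1954/14693)·1550/1954 = 0.044157721
  Very large: (19197/57986)²·(1−3831/19197)·12140/3831 = 0.27800616
  Large: (10245/57986)²·(1−1574/10245)·37300/1574 = 0.62609315
  Small: (13851/57986)²·(1−1023/13851)·9706/1023 = 0.5013701
  → Var(ȳ_str) = 1.4496271.
Var(ȳ_srs) = (1 − 8382/57986)·28490/8382 = 2.9076246.
deff = 1.4496271 / 2.9076246 = 0.4986.

0.4986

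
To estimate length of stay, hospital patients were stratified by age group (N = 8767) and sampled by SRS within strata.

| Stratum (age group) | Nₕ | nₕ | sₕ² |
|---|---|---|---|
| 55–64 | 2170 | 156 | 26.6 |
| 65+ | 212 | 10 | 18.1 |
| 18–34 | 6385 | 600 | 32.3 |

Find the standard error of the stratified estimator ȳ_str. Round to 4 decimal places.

Var(ȳ_str) = Σₕ Wₕ²(1 − fₕ)sₕ²/nₕ with Wₕ = Nₕ/N, N = 8767.
55–64: Wₕ = 0.24751911; term = 0.24751911²·(1 − 0.07188940)·26.6/156 = 0.0096955896.
65+: Wₕ = 0.02418159; term = 0.02418159²·(1 − 0.04716981)·18.1/10 = 0.0010084719.
18–34: Wₕ = 0.72829930; term = 0.72829930²·(1 − 0.09397024)·32.3/600 = 0.025871018.
Sum = 0.03657508.
SE = √(0.03657508) = 0.1912.

0.1912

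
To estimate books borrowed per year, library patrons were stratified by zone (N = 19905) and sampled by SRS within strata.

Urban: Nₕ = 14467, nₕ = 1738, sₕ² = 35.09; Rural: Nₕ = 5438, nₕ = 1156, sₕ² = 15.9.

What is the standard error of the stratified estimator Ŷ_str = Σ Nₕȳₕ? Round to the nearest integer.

2010

Var(Ŷ_str) = Σₕ Nₕ²(1 − fₕ)sₕ²/nₕ.
Urban: 14467²·(1 − 1738/14467)·35.09/1738 = 3.7179741 × 10^6.
Rural: 5438²·(1 − 1156/5438)·15.9/1156 = 320276.56.
Sum = 4.0382507 × 10^6.
SE = √(4.0382507 × 10^6) = 2010.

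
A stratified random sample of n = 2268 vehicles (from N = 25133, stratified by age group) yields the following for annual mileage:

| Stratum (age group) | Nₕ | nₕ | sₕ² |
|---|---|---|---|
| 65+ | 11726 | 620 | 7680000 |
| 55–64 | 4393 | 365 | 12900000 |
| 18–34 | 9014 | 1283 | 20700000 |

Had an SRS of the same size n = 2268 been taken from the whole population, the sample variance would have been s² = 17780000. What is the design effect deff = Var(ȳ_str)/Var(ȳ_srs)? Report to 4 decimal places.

0.7465

Var(ȳ_str) = Σ Wₕ²(1−fₕ)sₕ²/nₕ with Wₕ = Nₕ/25133:
  65+: (11726/25133)²·(1−620/11726)·7680000/620 = 2553.8091
  55–64: (4393/25133)²·(1−365/4393)·12900000/365 = 990.05392
  18–34: (9014/25133)²·(1−1283/9014)·20700000/1283 = 1779.9518
  → Var(ȳ_str) = 5323.8148.
Var(ȳ_srs) = (1 − 2268/25133)·17780000/2268 = 7132.0697.
deff = 5323.8148 / 7132.0697 = 0.7465.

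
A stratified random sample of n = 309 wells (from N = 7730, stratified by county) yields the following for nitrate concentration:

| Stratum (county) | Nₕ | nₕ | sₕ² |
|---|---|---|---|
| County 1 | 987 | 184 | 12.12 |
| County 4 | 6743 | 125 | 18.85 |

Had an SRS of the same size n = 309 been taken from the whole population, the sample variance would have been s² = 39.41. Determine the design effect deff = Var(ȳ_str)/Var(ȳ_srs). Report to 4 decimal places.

Var(ȳ_str) = Σ Wₕ²(1−fₕ)sₕ²/nₕ with Wₕ = Nₕ/7730:
  County 1: (987/7730)²·(1−184/987)·12.12/184 = 8.736923 × 10^-4
  County 4: (6743/7730)²·(1−125/6743)·18.85/125 = 0.11262175
  → Var(ȳ_str) = 0.11349544.
Var(ȳ_srs) = (1 − 309/7730)·39.41/309 = 0.12244213.
deff = 0.11349544 / 0.12244213 = 0.9269.

0.9269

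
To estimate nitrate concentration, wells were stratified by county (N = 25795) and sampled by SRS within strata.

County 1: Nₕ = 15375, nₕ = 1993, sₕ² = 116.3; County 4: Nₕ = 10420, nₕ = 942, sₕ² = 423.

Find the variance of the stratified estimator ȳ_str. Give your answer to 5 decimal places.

0.08469

Var(ȳ_str) = Σₕ Wₕ²(1 − fₕ)sₕ²/nₕ with Wₕ = Nₕ/N, N = 25795.
County 1: Wₕ = 0.59604575; term = 0.59604575²·(1 − 0.12962602)·116.3/1993 = 0.018044195.
County 4: Wₕ = 0.40395425; term = 0.40395425²·(1 − 0.09040307)·423/942 = 0.06665041.
Sum = 0.084694605.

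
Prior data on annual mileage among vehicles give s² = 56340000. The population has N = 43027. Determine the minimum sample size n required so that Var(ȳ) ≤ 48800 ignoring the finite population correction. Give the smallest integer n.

1155

Without fpc, n₀ = s²/D = 56340000/48800 = 1154.5082.
Rounding up, n = 1155.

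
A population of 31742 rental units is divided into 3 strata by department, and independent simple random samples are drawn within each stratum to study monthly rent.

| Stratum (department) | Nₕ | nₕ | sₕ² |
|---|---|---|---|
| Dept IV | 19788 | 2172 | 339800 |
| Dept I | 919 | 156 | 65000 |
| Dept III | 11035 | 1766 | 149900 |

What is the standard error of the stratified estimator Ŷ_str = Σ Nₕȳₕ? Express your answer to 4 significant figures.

Var(Ŷ_str) = Σₕ Nₕ²(1 − fₕ)sₕ²/nₕ.
Dept IV: 19788²·(1 − 2172/19788)·339800/2172 = 5.4534678 × 10^10.
Dept I: 919²·(1 − 156/919)·65000/156 = 2.9216542 × 10^8.
Dept III: 11035²·(1 − 1766/11035)·149900/1766 = 8.6819275 × 10^9.
Sum = 6.3508771 × 10^10.
SE = √(6.3508771 × 10^10) = 252000.

252000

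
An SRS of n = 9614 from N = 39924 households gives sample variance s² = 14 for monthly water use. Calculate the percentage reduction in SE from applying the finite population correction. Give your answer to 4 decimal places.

12.8683

f = n/N = 9614/39924 = 0.24080753.
SE_no-fpc = √(s²/n) = 0.038160316; SE_fpc = √((1−f)s²/n) = 0.033249713.
Ratio = √(1−f) = 0.87131651. Reduction = 100·(1 − 0.87131651) = 12.8683%.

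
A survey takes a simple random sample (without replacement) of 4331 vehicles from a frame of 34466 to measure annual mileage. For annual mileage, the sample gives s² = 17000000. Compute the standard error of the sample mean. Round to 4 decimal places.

58.5829

Under SRS without replacement, Var(ȳ) = (1 − f)·s²/n with f = n/N = 4331/34466 = 0.12566007.
Var(ȳ) = (1 − 0.12566007)·17000000/4331 = 0.87433993·3925.1905 = 3431.9508.
SE(ȳ) = √(3431.9508) = 58.5829.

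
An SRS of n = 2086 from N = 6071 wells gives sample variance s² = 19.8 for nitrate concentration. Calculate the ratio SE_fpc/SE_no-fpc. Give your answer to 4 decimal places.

0.8102

f = n/N = 2086/6071 = 0.34360072.
SE_no-fpc = √(s²/n) = 0.097426128; SE_fpc = √((1−f)s²/n) = 0.07893316.
Ratio = √(1−f) = 0.81018472.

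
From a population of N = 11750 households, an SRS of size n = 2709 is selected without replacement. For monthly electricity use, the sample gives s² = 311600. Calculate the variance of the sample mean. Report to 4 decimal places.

88.5048

Under SRS without replacement, Var(ȳ) = (1 − f)·s²/n with f = n/N = 2709/11750 = 0.23055319.
Var(ȳ) = (1 − 0.23055319)·311600/2709 = 0.76944681·115.02399 = 88.504845.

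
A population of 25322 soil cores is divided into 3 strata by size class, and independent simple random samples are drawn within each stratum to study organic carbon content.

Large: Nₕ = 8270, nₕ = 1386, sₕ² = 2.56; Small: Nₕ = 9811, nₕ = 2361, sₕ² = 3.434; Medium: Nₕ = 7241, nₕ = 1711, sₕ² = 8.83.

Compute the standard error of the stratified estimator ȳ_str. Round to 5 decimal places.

0.02554

Var(ȳ_str) = Σₕ Wₕ²(1 − fₕ)sₕ²/nₕ with Wₕ = Nₕ/N, N = 25322.
Large: Wₕ = 0.32659348; term = 0.32659348²·(1 − 0.16759371)·2.56/1386 = 1.6399367 × 10^-4.
Small: Wₕ = 0.38744965; term = 0.38744965²·(1 − 0.24064825)·3.434/2361 = 1.6579745 × 10^-4.
Medium: Wₕ = 0.28595688; term = 0.28595688²·(1 − 0.23629333)·8.83/1711 = 3.2228372 × 10^-4.
Sum = 6.5207484 × 10^-4.
SE = √(6.5207484 × 10^-4) = 0.02554.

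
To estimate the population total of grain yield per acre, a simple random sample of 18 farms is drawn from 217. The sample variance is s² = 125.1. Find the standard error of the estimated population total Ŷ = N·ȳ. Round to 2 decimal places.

547.83

Var(Ŷ) = N²·Var(ȳ) = N²·(1 − n/N)·s²/n.
f = 18/217 = 0.08294931; Var(ȳ) = 0.91705069·125.1/18 = 6.3735023.
Var(Ŷ) = 217² · 6.3735023 = 300121.85.
SE(Ŷ) = √(300121.85) = 547.83.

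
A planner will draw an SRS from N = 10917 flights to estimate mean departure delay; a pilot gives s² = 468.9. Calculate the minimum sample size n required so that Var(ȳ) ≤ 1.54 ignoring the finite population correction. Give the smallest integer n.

Without fpc, n₀ = s²/D = 468.9/1.54 = 304.4805.
Rounding up, n = 305.

305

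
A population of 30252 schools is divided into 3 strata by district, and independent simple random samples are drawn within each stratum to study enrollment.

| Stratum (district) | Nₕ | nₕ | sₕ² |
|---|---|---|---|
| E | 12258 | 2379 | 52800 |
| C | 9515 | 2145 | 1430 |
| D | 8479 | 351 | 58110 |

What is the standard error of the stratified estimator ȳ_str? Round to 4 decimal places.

Var(ȳ_str) = Σₕ Wₕ²(1 − fₕ)sₕ²/nₕ with Wₕ = Nₕ/N, N = 30252.
E: Wₕ = 0.40519635; term = 0.40519635²·(1 − 0.19407734)·52800/2379 = 2.9367292.
C: Wₕ = 0.31452466; term = 0.31452466²·(1 − 0.22543353)·1430/2145 = 0.051083052.
D: Wₕ = 0.28027899; term = 0.28027899²·(1 − 0.04139639)·58110/351 = 12.467056.
Sum = 15.454868.
SE = √(15.454868) = 3.9313.

3.9313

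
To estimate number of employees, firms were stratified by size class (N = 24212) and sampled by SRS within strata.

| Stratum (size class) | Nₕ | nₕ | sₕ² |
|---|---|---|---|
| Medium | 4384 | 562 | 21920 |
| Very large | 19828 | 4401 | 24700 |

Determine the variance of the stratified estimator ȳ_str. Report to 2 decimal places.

Var(ȳ_str) = Σₕ Wₕ²(1 − fₕ)sₕ²/nₕ with Wₕ = Nₕ/N, N = 24212.
Medium: Wₕ = 0.18106724; term = 0.18106724²·(1 − 0.12819343)·21920/562 = 1.1148184.
Very large: Wₕ = 0.81893276; term = 0.81893276²·(1 − 0.22195885)·24700/4401 = 2.9284961.
Sum = 4.0433145.

4.04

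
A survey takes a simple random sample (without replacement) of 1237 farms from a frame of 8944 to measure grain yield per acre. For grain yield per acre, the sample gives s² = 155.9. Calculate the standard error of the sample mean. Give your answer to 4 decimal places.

Under SRS without replacement, Var(ȳ) = (1 − f)·s²/n with f = n/N = 1237/8944 = 0.13830501.
Var(ȳ) = (1 − 0.13830501)·155.9/1237 = 0.86169499·0.12603072 = 0.10860004.
SE(ȳ) = √(0.10860004) = 0.3295.

0.3295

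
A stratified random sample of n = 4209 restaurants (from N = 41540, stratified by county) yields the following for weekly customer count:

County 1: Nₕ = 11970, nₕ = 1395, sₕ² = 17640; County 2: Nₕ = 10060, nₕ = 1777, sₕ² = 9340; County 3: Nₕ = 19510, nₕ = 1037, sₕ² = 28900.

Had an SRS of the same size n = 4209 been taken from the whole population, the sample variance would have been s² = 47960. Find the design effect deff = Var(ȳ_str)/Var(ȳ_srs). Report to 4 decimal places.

0.6838

Var(ȳ_str) = Σ Wₕ²(1−fₕ)sₕ²/nₕ with Wₕ = Nₕ/41540:
  County 1: (11970/41540)²·(1−1395/11970)·17640/1395 = 0.92761105
  County 2: (10060/41540)²·(1−1777/10060)·9340/1777 = 0.25381197
  County 3: (19510/41540)²·(1−1037/19510)·28900/1037 = 5.8207749
  → Var(ȳ_str) = 7.0021979.
Var(ȳ_srs) = (1 − 4209/41540)·47960/4209 = 10.240081.
deff = 7.0021979 / 10.240081 = 0.6838.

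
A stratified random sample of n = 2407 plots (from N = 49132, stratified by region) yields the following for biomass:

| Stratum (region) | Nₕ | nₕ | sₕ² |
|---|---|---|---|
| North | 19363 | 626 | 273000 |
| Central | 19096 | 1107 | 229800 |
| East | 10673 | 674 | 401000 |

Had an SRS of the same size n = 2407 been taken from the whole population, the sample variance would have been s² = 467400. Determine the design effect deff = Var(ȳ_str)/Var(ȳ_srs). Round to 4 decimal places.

0.6573

Var(ȳ_str) = Σ Wₕ²(1−fₕ)sₕ²/nₕ with Wₕ = Nₕ/49132:
  North: (19363/49132)²·(1−626/19363)·273000/626 = 65.543877
  Central: (19096/49132)²·(1−1107/19096)·229800/1107 = 29.540847
  East: (10673/49132)²·(1−674/10673)·401000/674 = 26.302599
  → Var(ȳ_str) = 121.38732.
Var(ȳ_srs) = (1 − 2407/49132)·467400/2407 = 184.67048.
deff = 121.38732 / 184.67048 = 0.6573.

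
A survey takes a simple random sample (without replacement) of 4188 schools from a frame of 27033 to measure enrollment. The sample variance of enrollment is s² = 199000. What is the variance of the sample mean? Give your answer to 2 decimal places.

Under SRS without replacement, Var(ȳ) = (1 − f)·s²/n with f = n/N = 4188/27033 = 0.15492176.
Var(ȳ) = (1 − 0.15492176)·199000/4188 = 0.84507824·47.516714 = 40.155341.

40.16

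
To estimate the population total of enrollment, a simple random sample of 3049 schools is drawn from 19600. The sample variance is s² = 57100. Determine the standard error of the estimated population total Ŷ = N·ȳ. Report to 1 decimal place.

77943.4

Var(Ŷ) = N²·Var(ȳ) = N²·(1 − n/N)·s²/n.
f = 3049/19600 = 0.15556122; Var(ȳ) = 0.84443878·57100/3049 = 15.814186.
Var(Ŷ) = 19600² · 15.814186 = 6.0751777 × 10^9.
SE(Ŷ) = √(6.0751777 × 10^9) = 77943.4.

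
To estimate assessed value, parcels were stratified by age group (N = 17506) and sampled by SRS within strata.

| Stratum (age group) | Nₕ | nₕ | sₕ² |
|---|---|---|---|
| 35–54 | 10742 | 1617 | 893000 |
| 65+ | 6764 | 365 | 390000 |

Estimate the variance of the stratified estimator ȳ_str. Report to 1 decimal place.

327.5

Var(ȳ_str) = Σₕ Wₕ²(1 − fₕ)sₕ²/nₕ with Wₕ = Nₕ/N, N = 17506.
35–54: Wₕ = 0.61361819; term = 0.61361819²·(1 − 0.15053063)·893000/1617 = 176.6386.
65+: Wₕ = 0.38638181; term = 0.38638181²·(1 − 0.05396215)·390000/365 = 150.90847.
Sum = 327.54707.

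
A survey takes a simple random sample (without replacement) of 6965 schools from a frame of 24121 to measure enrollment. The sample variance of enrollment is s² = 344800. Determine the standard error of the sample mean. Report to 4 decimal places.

5.9338

Under SRS without replacement, Var(ȳ) = (1 − f)·s²/n with f = n/N = 6965/24121 = 0.28875254.
Var(ȳ) = (1 − 0.28875254)·344800/6965 = 0.71124746·49.504666 = 35.210068.
SE(ȳ) = √(35.210068) = 5.9338.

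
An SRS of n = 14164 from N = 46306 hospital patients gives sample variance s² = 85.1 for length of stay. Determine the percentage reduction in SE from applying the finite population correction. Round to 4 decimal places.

f = n/N = 14164/46306 = 0.30587829.
SE_no-fpc = √(s²/n) = 0.077512514; SE_fpc = √((1−f)s²/n) = 0.06457875.
Ratio = √(1−f) = 0.83313967. Reduction = 100·(1 − 0.83313967) = 16.6860%.

16.6860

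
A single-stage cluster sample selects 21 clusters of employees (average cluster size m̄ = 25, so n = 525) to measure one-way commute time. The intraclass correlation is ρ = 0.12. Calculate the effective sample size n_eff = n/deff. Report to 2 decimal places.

135.31

deff = 1 + (25 − 1)·0.12 = 1 + 2.88 = 3.88.
n_eff = 525 / 3.88 = 135.31.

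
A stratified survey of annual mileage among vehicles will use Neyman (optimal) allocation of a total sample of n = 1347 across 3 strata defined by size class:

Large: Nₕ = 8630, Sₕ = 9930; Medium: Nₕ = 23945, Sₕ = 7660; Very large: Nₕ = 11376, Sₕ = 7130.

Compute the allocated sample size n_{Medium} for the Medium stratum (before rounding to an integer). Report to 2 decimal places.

705.45

Neyman allocation: nₕ = n·NₕSₕ / Σⱼ NⱼSⱼ.
Σ NⱼSⱼ = 8630·9930 + 23945·7660 + 11376·7130 = 3.5022548 × 10^8.
n_{Medium} = 1347·23945·7660 / (3.5022548 × 10^8) = 705.45.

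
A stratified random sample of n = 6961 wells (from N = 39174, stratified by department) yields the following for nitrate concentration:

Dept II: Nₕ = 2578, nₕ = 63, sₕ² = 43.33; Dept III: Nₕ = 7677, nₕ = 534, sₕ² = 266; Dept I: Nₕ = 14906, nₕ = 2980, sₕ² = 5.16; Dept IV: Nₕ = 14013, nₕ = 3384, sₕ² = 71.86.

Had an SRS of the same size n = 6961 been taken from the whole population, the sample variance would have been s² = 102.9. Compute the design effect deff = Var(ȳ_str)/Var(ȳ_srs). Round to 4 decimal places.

1.8894

Var(ȳ_str) = Σ Wₕ²(1−fₕ)sₕ²/nₕ with Wₕ = Nₕ/39174:
  Dept II: (2578/39174)²·(1−63/2578)·43.33/63 = 0.0029058501
  Dept III: (7677/39174)²·(1−534/7677)·266/534 = 0.017799866
  Dept I: (14906/39174)²·(1−2980/14906)·5.16/2980 = 2.0058272 × 10^-4
  Dept IV: (14013/39174)²·(1−3384/14013)·71.86/3384 = 0.0020610311
  → Var(ȳ_str) = 0.02296733.
Var(ȳ_srs) = (1 − 6961/39174)·102.9/6961 = 0.012155617.
deff = 0.02296733 / 0.012155617 = 1.8894.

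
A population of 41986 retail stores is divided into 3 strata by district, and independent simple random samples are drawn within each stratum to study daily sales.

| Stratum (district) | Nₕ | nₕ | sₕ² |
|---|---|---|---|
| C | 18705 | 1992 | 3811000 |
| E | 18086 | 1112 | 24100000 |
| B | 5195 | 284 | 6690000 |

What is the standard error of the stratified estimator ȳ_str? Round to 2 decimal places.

Var(ȳ_str) = Σₕ Wₕ²(1 − fₕ)sₕ²/nₕ with Wₕ = Nₕ/N, N = 41986.
C: Wₕ = 0.44550564; term = 0.44550564²·(1 − 0.10649559)·3811000/1992 = 339.27569.
E: Wₕ = 0.43076264; term = 0.43076264²·(1 − 0.06148402)·24100000/1112 = 3774.244.
B: Wₕ = 0.12373172; term = 0.12373172²·(1 − 0.05466795)·6690000/284 = 340.9214.
Sum = 4454.4411.
SE = √(4454.4411) = 66.74.

66.74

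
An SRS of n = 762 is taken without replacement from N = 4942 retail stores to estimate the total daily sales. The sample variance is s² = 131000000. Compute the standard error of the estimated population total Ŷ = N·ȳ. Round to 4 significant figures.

1.885 × 10^6

Var(Ŷ) = N²·Var(ȳ) = N²·(1 − n/N)·s²/n.
f = 762/4942 = 0.15418859; Var(ȳ) = 0.84581141·131000000/762 = 145408.52.
Var(Ŷ) = 4942² · 145408.52 = 3.5513652 × 10^12.
SE(Ŷ) = √(3.5513652 × 10^12) = 1.885 × 10^6.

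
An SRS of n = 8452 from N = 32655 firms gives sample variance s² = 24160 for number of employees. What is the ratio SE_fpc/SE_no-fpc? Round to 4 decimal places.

0.8609

f = n/N = 8452/32655 = 0.25882713.
SE_no-fpc = √(s²/n) = 1.6907084; SE_fpc = √((1−f)s²/n) = 1.4555545.
Ratio = √(1−f) = 0.86091397.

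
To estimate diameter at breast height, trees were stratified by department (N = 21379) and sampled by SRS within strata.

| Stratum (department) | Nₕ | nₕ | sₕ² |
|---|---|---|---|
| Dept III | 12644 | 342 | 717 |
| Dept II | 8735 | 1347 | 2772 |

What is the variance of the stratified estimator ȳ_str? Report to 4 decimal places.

1.0040

Var(ȳ_str) = Σₕ Wₕ²(1 − fₕ)sₕ²/nₕ with Wₕ = Nₕ/N, N = 21379.
Dept III: Wₕ = 0.59142149; term = 0.59142149²·(1 − 0.02704840)·717/342 = 0.71347455.
Dept II: Wₕ = 0.40857851; term = 0.40857851²·(1 − 0.15420721)·2772/1347 = 0.29056323.
Sum = 1.0040378.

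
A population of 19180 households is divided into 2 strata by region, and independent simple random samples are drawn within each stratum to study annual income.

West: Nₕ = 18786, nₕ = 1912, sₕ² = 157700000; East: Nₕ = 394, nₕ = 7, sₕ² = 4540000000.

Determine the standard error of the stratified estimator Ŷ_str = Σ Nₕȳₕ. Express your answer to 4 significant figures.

1.118 × 10^7

Var(Ŷ_str) = Σₕ Nₕ²(1 − fₕ)sₕ²/nₕ.
West: 18786²·(1 − 1912/18786)·157700000/1912 = 2.6145453 × 10^13.
East: 394²·(1 − 7/394)·4540000000/7 = 9.8892874 × 10^13.
Sum = 1.2503833 × 10^14.
SE = √(1.2503833 × 10^14) = 1.118 × 10^7.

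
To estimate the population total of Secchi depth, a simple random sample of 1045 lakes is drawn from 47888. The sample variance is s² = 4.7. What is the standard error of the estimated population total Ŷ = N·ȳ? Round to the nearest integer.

3176

Var(Ŷ) = N²·Var(ȳ) = N²·(1 − n/N)·s²/n.
f = 1045/47888 = 0.02182175; Var(ȳ) = 0.97817825·4.7/1045 = 0.004399462.
Var(Ŷ) = 47888² · 0.004399462 = 1.0089113 × 10^7.
SE(Ŷ) = √(1.0089113 × 10^7) = 3176.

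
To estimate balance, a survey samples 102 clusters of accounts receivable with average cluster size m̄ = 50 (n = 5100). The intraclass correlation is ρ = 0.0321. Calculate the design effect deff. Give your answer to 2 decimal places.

deff = 1 + (50 − 1)·0.0321 = 1 + 1.5729 = 2.5729.

2.57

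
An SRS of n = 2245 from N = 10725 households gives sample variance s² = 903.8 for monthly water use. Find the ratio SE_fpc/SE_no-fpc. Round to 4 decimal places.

0.8892

f = n/N = 2245/10725 = 0.20932401.
SE_no-fpc = √(s²/n) = 0.6344947; SE_fpc = √((1−f)s²/n) = 0.56419245.
Ratio = √(1−f) = 0.88919963.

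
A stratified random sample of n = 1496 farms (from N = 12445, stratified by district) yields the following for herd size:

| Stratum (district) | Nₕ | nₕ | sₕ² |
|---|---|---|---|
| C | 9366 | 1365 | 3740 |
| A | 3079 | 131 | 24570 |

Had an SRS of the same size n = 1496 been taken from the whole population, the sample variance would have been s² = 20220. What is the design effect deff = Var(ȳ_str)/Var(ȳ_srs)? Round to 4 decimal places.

Var(ȳ_str) = Σ Wₕ²(1−fₕ)sₕ²/nₕ with Wₕ = Nₕ/12445:
  C: (9366/12445)²·(1−1365/9366)·3740/1365 = 1.3257071
  A: (3079/12445)²·(1−131/3079)·24570/131 = 10.992114
  → Var(ȳ_str) = 12.317821.
Var(ȳ_srs) = (1 − 1496/12445)·20220/1496 = 11.891294.
deff = 12.317821 / 11.891294 = 1.0359.

1.0359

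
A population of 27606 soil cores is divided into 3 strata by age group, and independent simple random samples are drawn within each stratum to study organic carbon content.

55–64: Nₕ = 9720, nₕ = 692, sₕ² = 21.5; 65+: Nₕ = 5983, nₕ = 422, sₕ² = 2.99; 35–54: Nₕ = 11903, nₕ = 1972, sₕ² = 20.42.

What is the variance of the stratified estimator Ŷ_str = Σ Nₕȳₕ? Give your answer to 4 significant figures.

Var(Ŷ_str) = Σₕ Nₕ²(1 − fₕ)sₕ²/nₕ.
55–64: 9720²·(1 − 692/9720)·21.5/692 = 2.7264038 × 10^6.
65+: 5983²·(1 − 422/5983)·2.99/422 = 235738.56.
35–54: 11903²·(1 − 1972/11903)·20.42/1972 = 1.2240474 × 10^6.
Sum = 4.1861898 × 10^6.

4.186 × 10^6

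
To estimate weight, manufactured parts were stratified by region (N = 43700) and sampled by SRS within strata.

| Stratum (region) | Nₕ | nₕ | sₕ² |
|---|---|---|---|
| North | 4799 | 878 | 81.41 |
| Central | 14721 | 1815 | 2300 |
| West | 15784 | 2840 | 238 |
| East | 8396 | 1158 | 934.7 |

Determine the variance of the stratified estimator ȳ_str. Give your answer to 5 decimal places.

0.16164

Var(ȳ_str) = Σₕ Wₕ²(1 − fₕ)sₕ²/nₕ with Wₕ = Nₕ/N, N = 43700.
North: Wₕ = 0.10981693; term = 0.10981693²·(1 − 0.18295478)·81.41/878 = 9.1362496 × 10^-4.
Central: Wₕ = 0.33686499; term = 0.33686499²·(1 − 0.12329325)·2300/1815 = 0.12607161.
West: Wₕ = 0.36118993; term = 0.36118993²·(1 − 0.17992904)·238/2840 = 0.0089656405.
East: Wₕ = 0.19212815; term = 0.19212815²·(1 − 0.13792282)·934.7/1158 = 0.025685724.
Sum = 0.1616366.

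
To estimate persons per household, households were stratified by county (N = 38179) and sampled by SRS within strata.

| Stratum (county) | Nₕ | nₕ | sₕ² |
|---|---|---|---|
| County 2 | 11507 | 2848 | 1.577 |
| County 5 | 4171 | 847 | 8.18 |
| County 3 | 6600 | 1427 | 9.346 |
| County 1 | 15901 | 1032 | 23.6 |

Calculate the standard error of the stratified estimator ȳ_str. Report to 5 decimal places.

0.06319

Var(ȳ_str) = Σₕ Wₕ²(1 − fₕ)sₕ²/nₕ with Wₕ = Nₕ/N, N = 38179.
County 2: Wₕ = 0.30139606; term = 0.30139606²·(1 − 0.24750152)·1.577/2848 = 3.7850573 × 10^-5.
County 5: Wₕ = 0.10924854; term = 0.10924854²·(1 − 0.20306881)·8.18/847 = 9.1859061 × 10^-5.
County 3: Wₕ = 0.17286990; term = 0.17286990²·(1 − 0.21621212)·9.346/1427 = 1.5340486 × 10^-4.
County 1: Wₕ = 0.41648550; term = 0.41648550²·(1 − 0.06490158)·23.6/1032 = 0.0037092782.
Sum = 0.0039923927.
SE = √(0.0039923927) = 0.06319.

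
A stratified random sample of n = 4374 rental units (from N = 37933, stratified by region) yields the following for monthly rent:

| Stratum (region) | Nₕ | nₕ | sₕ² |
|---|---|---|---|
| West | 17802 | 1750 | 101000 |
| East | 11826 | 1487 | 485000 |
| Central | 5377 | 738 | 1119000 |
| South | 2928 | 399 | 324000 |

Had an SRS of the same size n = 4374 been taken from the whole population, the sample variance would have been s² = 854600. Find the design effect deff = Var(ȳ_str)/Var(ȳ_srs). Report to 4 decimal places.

Var(ȳ_str) = Σ Wₕ²(1−fₕ)sₕ²/nₕ with Wₕ = Nₕ/37933:
  West: (17802/37933)²·(1−1750/17802)·101000/1750 = 11.461643
  East: (11826/37933)²·(1−1487/11826)·485000/1487 = 27.714867
  Central: (5377/37933)²·(1−738/5377)·1119000/738 = 26.284744
  South: (2928/37933)²·(1−399/2928)·324000/399 = 4.1788582
  → Var(ȳ_str) = 69.640112.
Var(ȳ_srs) = (1 − 4374/37933)·854600/4374 = 172.85261.
deff = 69.640112 / 172.85261 = 0.4029.

0.4029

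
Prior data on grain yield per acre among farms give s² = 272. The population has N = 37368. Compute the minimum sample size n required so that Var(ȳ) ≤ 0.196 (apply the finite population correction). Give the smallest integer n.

1339

Without fpc, n₀ = s²/D = 272/0.196 = 1387.7551.
With fpc, (1 − n/N)·s²/n ≤ D requires n ≥ n₀/(1 + n₀/N) = 1387.7551/(1 + 1387.7551/37368) = 1338.0628.
Rounding up, n = 1339.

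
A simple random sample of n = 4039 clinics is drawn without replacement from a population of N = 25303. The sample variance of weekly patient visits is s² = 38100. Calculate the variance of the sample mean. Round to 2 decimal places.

Under SRS without replacement, Var(ȳ) = (1 − f)·s²/n with f = n/N = 4039/25303 = 0.15962534.
Var(ȳ) = (1 − 0.15962534)·38100/4039 = 0.84037466·9.433028 = 7.9272777.

7.93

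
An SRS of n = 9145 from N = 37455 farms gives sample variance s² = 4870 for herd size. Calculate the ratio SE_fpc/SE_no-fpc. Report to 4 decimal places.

f = n/N = 9145/37455 = 0.24415966.
SE_no-fpc = √(s²/n) = 0.72974752; SE_fpc = √((1−f)s²/n) = 0.63443577.
Ratio = √(1−f) = 0.86939079.

0.8694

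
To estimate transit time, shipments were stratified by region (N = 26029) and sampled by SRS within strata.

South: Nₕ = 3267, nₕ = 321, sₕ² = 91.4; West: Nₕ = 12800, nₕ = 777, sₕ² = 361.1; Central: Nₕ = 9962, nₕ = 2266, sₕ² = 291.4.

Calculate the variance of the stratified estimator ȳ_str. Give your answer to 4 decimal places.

0.1242

Var(ȳ_str) = Σₕ Wₕ²(1 − fₕ)sₕ²/nₕ with Wₕ = Nₕ/N, N = 26029.
South: Wₕ = 0.12551385; term = 0.12551385²·(1 − 0.09825528)·91.4/321 = 0.0040449026.
West: Wₕ = 0.49175919; term = 0.49175919²·(1 − 0.06070312)·361.1/777 = 0.10556363.
Central: Wₕ = 0.38272696; term = 0.38272696²·(1 − 0.22746436)·291.4/2266 = 0.01455212.
Sum = 0.12416065.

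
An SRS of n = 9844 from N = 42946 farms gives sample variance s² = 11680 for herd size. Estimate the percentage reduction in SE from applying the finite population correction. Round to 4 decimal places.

12.2058

f = n/N = 9844/42946 = 0.22921809.
SE_no-fpc = √(s²/n) = 1.0892702; SE_fpc = √((1−f)s²/n) = 0.9563159.
Ratio = √(1−f) = 0.87794186. Reduction = 100·(1 − 0.87794186) = 12.2058%.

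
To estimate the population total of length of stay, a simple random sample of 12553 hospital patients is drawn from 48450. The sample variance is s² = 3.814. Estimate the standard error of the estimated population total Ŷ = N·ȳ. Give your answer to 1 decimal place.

Var(Ŷ) = N²·Var(ȳ) = N²·(1 − n/N)·s²/n.
f = 12553/48450 = 0.25909185; Var(ȳ) = 0.74090815·3.814/12553 = 2.2511142 × 10^-4.
Var(Ŷ) = 48450² · (2.2511142 × 10^-4) = 528427.11.
SE(Ŷ) = √(528427.11) = 726.9.

726.9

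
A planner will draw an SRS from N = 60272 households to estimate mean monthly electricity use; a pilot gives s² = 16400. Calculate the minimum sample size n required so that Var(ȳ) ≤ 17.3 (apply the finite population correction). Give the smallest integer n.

Without fpc, n₀ = s²/D = 16400/17.3 = 947.9769.
With fpc, (1 − n/N)·s²/n ≤ D requires n ≥ n₀/(1 + n₀/N) = 947.9769/(1 + 947.9769/60272) = 933.2977.
Rounding up, n = 934.

934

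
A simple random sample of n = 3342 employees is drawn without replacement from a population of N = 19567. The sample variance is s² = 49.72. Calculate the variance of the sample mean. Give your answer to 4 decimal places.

Under SRS without replacement, Var(ȳ) = (1 − f)·s²/n with f = n/N = 3342/19567 = 0.17079777.
Var(ȳ) = (1 − 0.17079777)·49.72/3342 = 0.82920223·0.014877319 = 0.012336306.

0.0123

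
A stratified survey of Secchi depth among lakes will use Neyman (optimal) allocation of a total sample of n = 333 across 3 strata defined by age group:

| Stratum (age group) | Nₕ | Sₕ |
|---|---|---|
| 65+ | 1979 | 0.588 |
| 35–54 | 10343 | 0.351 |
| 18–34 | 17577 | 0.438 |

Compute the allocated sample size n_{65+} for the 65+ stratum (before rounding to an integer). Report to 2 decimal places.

31.02

Neyman allocation: nₕ = n·NₕSₕ / Σⱼ NⱼSⱼ.
Σ NⱼSⱼ = 1979·0.588 + 10343·0.351 + 17577·0.438 = 12492.771.
n_{65+} = 333·1979·0.588 / 12492.771 = 31.02.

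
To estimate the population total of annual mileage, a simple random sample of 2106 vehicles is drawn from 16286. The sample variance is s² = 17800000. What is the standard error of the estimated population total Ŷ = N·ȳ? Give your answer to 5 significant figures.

1.3971 × 10^6

Var(Ŷ) = N²·Var(ȳ) = N²·(1 − n/N)·s²/n.
f = 2106/16286 = 0.12931352; Var(ȳ) = 0.87068648·17800000/2106 = 7359.0785.
Var(Ŷ) = 16286² · 7359.0785 = 1.9518763 × 10^12.
SE(Ŷ) = √(1.9518763 × 10^12) = 1.3971 × 10^6.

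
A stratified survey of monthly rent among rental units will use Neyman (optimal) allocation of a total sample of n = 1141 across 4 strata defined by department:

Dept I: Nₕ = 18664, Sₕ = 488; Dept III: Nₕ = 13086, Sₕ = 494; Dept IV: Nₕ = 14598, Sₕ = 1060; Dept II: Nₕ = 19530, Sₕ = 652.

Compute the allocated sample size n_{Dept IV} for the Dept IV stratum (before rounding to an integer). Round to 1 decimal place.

403.3

Neyman allocation: nₕ = n·NₕSₕ / Σⱼ NⱼSⱼ.
Σ NⱼSⱼ = 18664·488 + 13086·494 + 14598·1060 + 19530·652 = 4.3779956 × 10^7.
n_{Dept IV} = 1141·14598·1060 / (4.3779956 × 10^7) = 403.3.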